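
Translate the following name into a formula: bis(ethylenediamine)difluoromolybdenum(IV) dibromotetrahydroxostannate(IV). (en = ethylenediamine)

[Mo(en)2F2][SnBr2(OH)4]

Cation [Mo…]: ligand charges -2, Mo(IV) ⇒ ion charge 2+.
Anion [Sn…]: ligand charges -6, Sn(IV) ⇒ ion charge 2−.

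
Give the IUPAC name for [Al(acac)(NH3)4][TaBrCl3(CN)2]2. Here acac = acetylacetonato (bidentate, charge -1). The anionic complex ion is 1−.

Both ions are complex: the cation is named first with the plain metal name, the anion second with the -ate form; each ion's ligands are alphabetised independently.
The complex anion is given as 1−; its ligand charges sum to -6, so Ta = +5.
With 2 anions per cation, the cation must be 2×1 = 2+.
Cation: ligand charges sum to -1; for the ion to be 2+, Al = +3.

(acetylacetonato)tetraamminealuminium(III) bromotrichlorodicyanotantalate(V)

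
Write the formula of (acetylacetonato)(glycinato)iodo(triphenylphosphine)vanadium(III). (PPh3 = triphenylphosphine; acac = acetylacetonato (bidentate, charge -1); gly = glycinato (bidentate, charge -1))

[V(acac)(gly)I(PPh3)]

Ligands: 1 iodo (I, -1), 1 triphenylphosphine (PPh3, neutral), 1 acetylacetonato (acac, -1), 1 glycinato (gly, -1). Ligand charge sum = -3.
With V in oxidation state +3, the complex ion is [V...].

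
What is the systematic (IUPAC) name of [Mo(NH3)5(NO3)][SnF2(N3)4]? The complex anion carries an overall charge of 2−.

Both ions are complex: the cation is named first with the plain metal name, the anion second with the -ate form; each ion's ligands are alphabetised independently.
The complex anion is given as 2−; its ligand charges sum to -6, so Sn = +4.
A 1:1 salt means the cation carries the equal and opposite charge, 2+.
Cation: ligand charges sum to -1; for the ion to be 2+, Mo = +3.

pentaamminenitratomolybdenum(III) tetraazidodifluorostannate(IV)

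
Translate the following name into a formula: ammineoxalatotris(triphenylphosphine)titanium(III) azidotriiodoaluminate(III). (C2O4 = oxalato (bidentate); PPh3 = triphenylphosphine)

Cation [Ti…]: ligand charges -2, Ti(III) ⇒ ion charge 1+.
Anion [Al…]: ligand charges -4, Al(III) ⇒ ion charge 1−.

[Ti(C2O4)(NH3)(PPh3)3][AlI3(N3)]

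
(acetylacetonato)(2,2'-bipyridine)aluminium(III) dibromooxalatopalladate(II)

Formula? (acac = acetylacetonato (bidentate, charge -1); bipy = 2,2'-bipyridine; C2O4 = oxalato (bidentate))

Cation [Al…]: ligand charges -1, Al(III) ⇒ ion charge 2+.
Anion [Pd…]: ligand charges -4, Pd(II) ⇒ ion charge 2−.
One 2+ cation balances one 2− anion.

[Al(acac)(bipy)][PdBr2(C2O4)]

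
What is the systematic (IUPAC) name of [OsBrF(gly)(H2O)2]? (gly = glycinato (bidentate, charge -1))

There is no counter-ion, so the complex is neutral overall.
Ligand charges: 1×bromo (-1 each), 1×fluoro (-1 each), 1×glycinato (-1 each), 2×aqua (neutral); total -3. So Os + (-3) = 0, giving Os = +3.
Ligands are named alphabetically: aqua before bromo before fluoro before glycinato.

diaquabromofluoro(glycinato)osmium(III)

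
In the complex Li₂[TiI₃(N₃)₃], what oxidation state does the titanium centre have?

2 lithium outside the brackets (+1 each) → the complex ion is 2−.
Ligand charges: 3×N3 = -3; 3×I = -3; sum -6.
Ti + (-6) = 2− ⇒ Ti is +4.

+4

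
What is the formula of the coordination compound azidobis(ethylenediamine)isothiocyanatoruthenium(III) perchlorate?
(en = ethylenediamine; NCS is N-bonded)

[Ru(en)2(N3)(NCS)]ClO4

Ligands: 2 ethylenediamine (en, neutral), 1 azido (N3, -1), 1 isothiocyanato (NCS, -1). Ligand charge sum = -2.
With Ru in oxidation state +3, the complex ion is [Ru...]^1+.
Charge balance with perchlorate (-1) requires 1 complex ion per 1 perchlorate.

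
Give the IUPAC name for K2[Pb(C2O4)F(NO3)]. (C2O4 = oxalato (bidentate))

potassium fluoronitratooxalatoplumbate(II)

The 2 potassium counter-ions carry a total charge of +2, so each complex ion is 2−.
Ligand charges: 1×fluoro (-1 each), 1×nitrato (-1 each), 1×oxalato (-2 each); total -4. So Pb + (-4) = 2−, giving Pb = +2.
The complex ion is anionic, so lead takes the -ate form plumbate(II).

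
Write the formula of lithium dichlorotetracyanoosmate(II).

Ligands: 4 cyano (CN, -1), 2 chloro (Cl, -1). Ligand charge sum = -6.
Charge balance with lithium (+1) requires 1 complex ion per 4 lithium.

Li4[OsCl2(CN)4]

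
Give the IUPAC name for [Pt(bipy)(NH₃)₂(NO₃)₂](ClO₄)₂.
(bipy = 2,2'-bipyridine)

The 2 perchlorate counter-ions carry a total charge of -2, so each complex ion is 2+.
Ligand charges: 1×2,2'-bipyridine (neutral), 2×ammine (neutral), 2×nitrato (-1 each); total -2. So Pt + (-2) = 2+, giving Pt = +4.
Ligands are named alphabetically: ammine before bipyridine before nitrato.

diammine(2,2'-bipyridine)dinitratoplatinum(IV) perchlorate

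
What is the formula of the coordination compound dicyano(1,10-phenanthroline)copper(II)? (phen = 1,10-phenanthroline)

[Cu(CN)2(phen)]

Ligands: 1 1,10-phenanthroline (phen, neutral), 2 cyano (CN, -1). Ligand charge sum = -2.
With Cu in oxidation state +2, the complex ion is [Cu...].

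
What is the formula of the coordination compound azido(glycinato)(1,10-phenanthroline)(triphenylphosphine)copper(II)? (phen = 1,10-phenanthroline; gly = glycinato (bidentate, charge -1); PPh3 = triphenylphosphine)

[Cu(gly)(N3)(phen)(PPh3)]

Ligands: 1 azido (N3, -1), 1 1,10-phenanthroline (phen, neutral), 1 glycinato (gly, -1), 1 triphenylphosphine (PPh3, neutral). Ligand charge sum = -2.
With Cu in oxidation state +2, the complex ion is [Cu...].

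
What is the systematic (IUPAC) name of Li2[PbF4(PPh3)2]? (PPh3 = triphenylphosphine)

lithium tetrafluorobis(triphenylphosphine)plumbate(II)

The 2 lithium counter-ions carry a total charge of +2, so each complex ion is 2−.
Ligand charges: 4×fluoro (-1 each), 2×triphenylphosphine (neutral); total -4. So Pb + (-4) = 2−, giving Pb = +2.
Ligands are named alphabetically: fluoro before triphenylphosphine.
The complex ion is anionic, so lead takes the -ate form plumbate(II).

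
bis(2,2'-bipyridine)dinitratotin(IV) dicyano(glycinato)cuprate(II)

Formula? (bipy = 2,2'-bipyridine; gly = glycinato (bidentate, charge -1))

[Sn(bipy)2(NO3)2][Cu(CN)2(gly)]2

Cation [Sn…]: ligand charges -2, Sn(IV) ⇒ ion charge 2+.
Anion [Cu…]: ligand charges -3, Cu(II) ⇒ ion charge 1−.
One 2+ cation requires 2 of the 1− anion.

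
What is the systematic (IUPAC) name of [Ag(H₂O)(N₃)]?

aquaazidosilver(I)

There is no counter-ion, so the complex is neutral overall.
Ligand charges: 1×azido (-1 each), 1×aqua (neutral); total -1. So Ag + (-1) = 0, giving Ag = +1.
Ligands are named alphabetically: aqua before azido.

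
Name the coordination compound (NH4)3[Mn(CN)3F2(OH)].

ammonium tricyanodifluorohydroxomanganate(III)

The 3 ammonium counter-ions carry a total charge of +3, so each complex ion is 3−.
Ligand charges: 2×fluoro (-1 each), 1×hydroxo (-1 each), 3×cyano (-1 each); total -6. So Mn + (-6) = 3−, giving Mn = +3.
Ligands are named alphabetically: cyano before fluoro before hydroxo.
The complex ion is anionic, so manganese takes the -ate form manganate(III).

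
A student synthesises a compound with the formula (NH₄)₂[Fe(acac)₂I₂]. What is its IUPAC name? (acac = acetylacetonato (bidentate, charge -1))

ammonium bis(acetylacetonato)diiodoferrate(II)

The 2 ammonium counter-ions carry a total charge of +2, so each complex ion is 2−.
Ligand charges: 2×acetylacetonato (-1 each), 2×iodo (-1 each); total -4. So Fe + (-4) = 2−, giving Fe = +2.
Ligands are named alphabetically: acetylacetonato before iodo.
The complex ion is anionic, so iron takes the -ate form ferrate(II).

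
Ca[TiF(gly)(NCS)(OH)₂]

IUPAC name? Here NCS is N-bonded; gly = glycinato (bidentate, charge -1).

The 1 calcium counter-ion carries a total charge of +2, so each complex ion is 2−.
Ligand charges: 1×isothiocyanato (-1 each), 1×fluoro (-1 each), 1×glycinato (-1 each), 2×hydroxo (-1 each); total -5. So Ti + (-5) = 2−, giving Ti = +3.
Ligands are named alphabetically: fluoro before glycinato before hydroxo before isothiocyanato.
The complex ion is anionic, so titanium takes the -ate form titanate(III).

calcium fluoro(glycinato)dihydroxoisothiocyanatotitanate(III)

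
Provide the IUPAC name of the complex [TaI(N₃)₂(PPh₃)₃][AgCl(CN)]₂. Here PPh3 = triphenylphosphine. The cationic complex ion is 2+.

diazidoiodotris(triphenylphosphine)tantalum(V) chlorocyanoargentate(I)

Both ions are complex: the cation is named first with the plain metal name, the anion second with the -ate form; each ion's ligands are alphabetised independently.
The complex cation is given as 2+; its ligand charges sum to -3, so Ta = +5.
With 2 anions per cation, each anion must be 2/2 = 1−.
Anion: ligand charges sum to -2; for the ion to be 1−, Ag = +1.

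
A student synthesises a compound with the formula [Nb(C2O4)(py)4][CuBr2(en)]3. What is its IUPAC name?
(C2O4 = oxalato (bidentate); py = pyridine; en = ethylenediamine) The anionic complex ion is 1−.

Both ions are complex: the cation is named first with the plain metal name, the anion second with the -ate form; each ion's ligands are alphabetised independently.
The complex anion is given as 1−; its ligand charges sum to -2, so Cu = +1.
With 3 anions per cation, the cation must be 3×1 = 3+.
Cation: ligand charges sum to -2; for the ion to be 3+, Nb = +5.

oxalatotetrakis(pyridine)niobium(V) dibromo(ethylenediamine)cuprate(I)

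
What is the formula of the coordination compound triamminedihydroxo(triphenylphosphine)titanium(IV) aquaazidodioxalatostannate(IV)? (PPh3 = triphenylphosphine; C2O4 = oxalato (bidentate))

Cation [Ti…]: ligand charges -2, Ti(IV) ⇒ ion charge 2+.
Anion [Sn…]: ligand charges -5, Sn(IV) ⇒ ion charge 1−.

[Ti(NH3)3(OH)2(PPh3)][Sn(C2O4)2(H2O)(N3)]2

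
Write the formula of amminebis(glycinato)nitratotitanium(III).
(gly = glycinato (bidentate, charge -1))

Ligands: 1 nitrato (NO3, -1), 2 glycinato (gly, -1), 1 ammine (NH3, neutral). Ligand charge sum = -3.
With Ti in oxidation state +3, the complex ion is [Ti...].

[Ti(gly)2(NH3)(NO3)]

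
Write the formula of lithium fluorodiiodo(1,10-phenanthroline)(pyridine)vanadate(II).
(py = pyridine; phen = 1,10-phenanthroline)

Ligands: 1 pyridine (py, neutral), 1 1,10-phenanthroline (phen, neutral), 2 iodo (I, -1), 1 fluoro (F, -1). Ligand charge sum = -3.
Charge balance with lithium (+1) requires 1 complex ion per 1 lithium.

Li[VFI2(phen)(py)]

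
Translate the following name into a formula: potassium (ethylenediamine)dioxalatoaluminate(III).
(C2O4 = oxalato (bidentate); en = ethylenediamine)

K[Al(C2O4)2(en)]

Ligands: 2 oxalato (C2O4, -2), 1 ethylenediamine (en, neutral). Ligand charge sum = -4.
With Al in oxidation state +3, the complex ion is [Al...]^1−.
Charge balance with potassium (+1) requires 1 complex ion per 1 potassium.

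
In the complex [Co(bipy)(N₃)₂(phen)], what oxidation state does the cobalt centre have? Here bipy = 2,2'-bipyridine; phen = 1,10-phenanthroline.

No counter-ion: the bracketed complex is neutral.
Ligand charges: 1×bipy neutral; 1×phen neutral; 2×N3 = -2; sum -2.
Co + (-2) = 0 ⇒ Co is +2.

+2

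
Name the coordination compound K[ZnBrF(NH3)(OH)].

potassium amminebromofluorohydroxozincate(II)

The 1 potassium counter-ion carries a total charge of +1, so each complex ion is 1−.
Ligand charges: 1×hydroxo (-1 each), 1×fluoro (-1 each), 1×ammine (neutral), 1×bromo (-1 each); total -3. So Zn + (-3) = 1−, giving Zn = +2.
The complex ion is anionic, so zinc takes the -ate form zincate(II).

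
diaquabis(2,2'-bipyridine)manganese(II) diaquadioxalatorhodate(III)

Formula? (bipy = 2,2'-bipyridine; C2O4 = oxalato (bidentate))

Cation [Mn…]: ligand charges 0, Mn(II) ⇒ ion charge 2+.
Anion [Rh…]: ligand charges -4, Rh(III) ⇒ ion charge 1−.

[Mn(bipy)2(H2O)2][Rh(C2O4)2(H2O)2]2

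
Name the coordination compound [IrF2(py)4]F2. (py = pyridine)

The 2 fluoride counter-ions carry a total charge of -2, so each complex ion is 2+.
Ligand charges: 4×pyridine (neutral), 2×fluoro (-1 each); total -2. So Ir + (-2) = 2+, giving Ir = +4.
Ligands are named alphabetically: fluoro before pyridine.

difluorotetrakis(pyridine)iridium(IV) fluoride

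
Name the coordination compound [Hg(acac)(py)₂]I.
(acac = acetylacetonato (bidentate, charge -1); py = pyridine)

(acetylacetonato)bis(pyridine)mercury(II) iodide

The 1 iodide counter-ion carries a total charge of -1, so each complex ion is 1+.
Ligand charges: 1×acetylacetonato (-1 each), 2×pyridine (neutral); total -1. So Hg + (-1) = 1+, giving Hg = +2.
Ligands are named alphabetically: acetylacetonato before pyridine.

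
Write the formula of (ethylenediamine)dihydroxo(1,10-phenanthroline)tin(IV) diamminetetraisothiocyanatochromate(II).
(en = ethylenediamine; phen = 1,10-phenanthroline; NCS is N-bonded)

Cation [Sn…]: ligand charges -2, Sn(IV) ⇒ ion charge 2+.
Anion [Cr…]: ligand charges -4, Cr(II) ⇒ ion charge 2−.
One 2+ cation balances one 2− anion.

[Sn(en)(OH)2(phen)][Cr(NCS)4(NH3)2]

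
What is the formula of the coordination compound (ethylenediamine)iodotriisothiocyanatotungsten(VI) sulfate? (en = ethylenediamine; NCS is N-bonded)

[W(en)I(NCS)3]SO4

Ligands: 1 ethylenediamine (en, neutral), 1 iodo (I, -1), 3 isothiocyanato (NCS, -1). Ligand charge sum = -4.
Charge balance with sulfate (-2) requires 1 complex ion per 1 sulfate.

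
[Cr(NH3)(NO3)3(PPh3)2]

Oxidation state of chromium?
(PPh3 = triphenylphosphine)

+3

No counter-ion: the bracketed complex is neutral.
Ligand charges: 3×NO3 = -3; 2×PPh3 neutral; 1×NH3 neutral; sum -3.
Cr + (-3) = 0 ⇒ Cr is +3.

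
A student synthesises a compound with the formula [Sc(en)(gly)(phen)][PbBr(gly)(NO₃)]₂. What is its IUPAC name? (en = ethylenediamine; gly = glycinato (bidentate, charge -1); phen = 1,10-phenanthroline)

Both ions are complex: the cation is named first with the plain metal name, the anion second with the -ate form; each ion's ligands are alphabetised independently.
Scandium is always +3 in its complexes; the cation's ligand charges sum to -1, so the complex cation is 2+.
With 2 anions per cation, each anion must be 2/2 = 1−.
Anion: ligand charges sum to -3; for the ion to be 1−, Pb = +2.

(ethylenediamine)(glycinato)(1,10-phenanthroline)scandium(III) bromo(glycinato)nitratoplumbate(II)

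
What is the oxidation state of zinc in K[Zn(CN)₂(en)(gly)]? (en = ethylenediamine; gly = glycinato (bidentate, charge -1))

1 potassium outside the brackets (+1 each) → the complex ion is 1−.
Ligand charges: 1×en neutral; 2×CN = -2; 1×gly = -1; sum -3.
Zn + (-3) = 1− ⇒ Zn is +2.

+2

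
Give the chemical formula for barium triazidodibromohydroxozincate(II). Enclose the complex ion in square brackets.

Ba2[ZnBr2(N3)3(OH)]

Ligands: 2 bromo (Br, -1), 3 azido (N3, -1), 1 hydroxo (OH, -1). Ligand charge sum = -6.
With Zn in oxidation state +2, the complex ion is [Zn...]^4−.
Charge balance with barium (+2) requires 1 complex ion per 2 barium.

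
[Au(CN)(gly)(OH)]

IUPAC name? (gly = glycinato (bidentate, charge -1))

cyano(glycinato)hydroxogold(III)

There is no counter-ion, so the complex is neutral overall.
Ligand charges: 1×glycinato (-1 each), 1×hydroxo (-1 each), 1×cyano (-1 each); total -3. So Au + (-3) = 0, giving Au = +3.
Ligands are named alphabetically: cyano before glycinato before hydroxo.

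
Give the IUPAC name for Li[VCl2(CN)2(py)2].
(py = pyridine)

lithium dichlorodicyanobis(pyridine)vanadate(III)

The 1 lithium counter-ion carries a total charge of +1, so each complex ion is 1−.
Ligand charges: 2×chloro (-1 each), 2×cyano (-1 each), 2×pyridine (neutral); total -4. So V + (-4) = 1−, giving V = +3.
Ligands are named alphabetically: chloro before cyano before pyridine.
The complex ion is anionic, so vanadium takes the -ate form vanadate(III).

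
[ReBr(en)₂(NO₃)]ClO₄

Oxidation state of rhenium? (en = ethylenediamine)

1 perchlorate outside the brackets (-1 each) → the complex ion is 1+.
Ligand charges: 1×NO3 = -1; 1×Br = -1; 2×en neutral; sum -2.
Re + (-2) = 1+ ⇒ Re is +3.

+3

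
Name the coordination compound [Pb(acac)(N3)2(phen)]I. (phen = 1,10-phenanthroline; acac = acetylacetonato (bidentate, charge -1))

(acetylacetonato)diazido(1,10-phenanthroline)lead(IV) iodide

The 1 iodide counter-ion carries a total charge of -1, so each complex ion is 1+.
Ligand charges: 1×1,10-phenanthroline (neutral), 1×acetylacetonato (-1 each), 2×azido (-1 each); total -3. So Pb + (-3) = 1+, giving Pb = +4.
Ligands are named alphabetically: acetylacetonato before azido before phenanthroline.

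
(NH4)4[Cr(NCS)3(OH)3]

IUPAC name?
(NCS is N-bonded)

ammonium trihydroxotriisothiocyanatochromate(II)

The 4 ammonium counter-ions carry a total charge of +4, so each complex ion is 4−.
Ligand charges: 3×isothiocyanato (-1 each), 3×hydroxo (-1 each); total -6. So Cr + (-6) = 4−, giving Cr = +2.
Ligands are named alphabetically: hydroxo before isothiocyanato.
The complex ion is anionic, so chromium takes the -ate form chromate(II).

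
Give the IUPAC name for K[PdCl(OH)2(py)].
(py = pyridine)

The 1 potassium counter-ion carries a total charge of +1, so each complex ion is 1−.
Ligand charges: 2×hydroxo (-1 each), 1×chloro (-1 each), 1×pyridine (neutral); total -3. So Pd + (-3) = 1−, giving Pd = +2.
The complex ion is anionic, so palladium takes the -ate form palladate(II).

potassium chlorodihydroxo(pyridine)palladate(II)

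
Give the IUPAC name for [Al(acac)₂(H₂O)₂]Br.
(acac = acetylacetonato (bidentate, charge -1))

bis(acetylacetonato)diaquaaluminium(III) bromide

The 1 bromide counter-ion carries a total charge of -1, so each complex ion is 1+.
Ligand charges: 2×acetylacetonato (-1 each), 2×aqua (neutral); total -2. So Al + (-2) = 1+, giving Al = +3.
Ligands are named alphabetically: acetylacetonato before aqua.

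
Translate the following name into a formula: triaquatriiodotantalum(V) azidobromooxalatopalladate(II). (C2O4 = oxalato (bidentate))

Cation [Ta…]: ligand charges -3, Ta(V) ⇒ ion charge 2+.
Anion [Pd…]: ligand charges -4, Pd(II) ⇒ ion charge 2−.

[Ta(H2O)3I3][PdBr(C2O4)(N3)]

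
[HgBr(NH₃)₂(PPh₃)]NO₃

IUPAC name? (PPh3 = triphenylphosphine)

The 1 nitrate counter-ion carries a total charge of -1, so each complex ion is 1+.
Ligand charges: 1×bromo (-1 each), 2×ammine (neutral), 1×triphenylphosphine (neutral); total -1. So Hg + (-1) = 1+, giving Hg = +2.
Ligands are named alphabetically: ammine before bromo before triphenylphosphine.

diamminebromo(triphenylphosphine)mercury(II) nitrate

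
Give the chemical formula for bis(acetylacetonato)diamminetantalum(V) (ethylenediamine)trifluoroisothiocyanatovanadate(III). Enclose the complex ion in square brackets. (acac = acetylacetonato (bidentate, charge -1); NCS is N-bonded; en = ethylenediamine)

[Ta(acac)2(NH3)2][V(en)F3(NCS)]3

Cation [Ta…]: ligand charges -2, Ta(V) ⇒ ion charge 3+.
Anion [V…]: ligand charges -4, V(III) ⇒ ion charge 1−.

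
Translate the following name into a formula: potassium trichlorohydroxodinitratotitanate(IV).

Ligands: 3 chloro (Cl, -1), 2 nitrato (NO3, -1), 1 hydroxo (OH, -1). Ligand charge sum = -6.
With Ti in oxidation state +4, the complex ion is [Ti...]^2−.
Charge balance with potassium (+1) requires 1 complex ion per 2 potassium.

K2[TiCl3(NO3)2(OH)]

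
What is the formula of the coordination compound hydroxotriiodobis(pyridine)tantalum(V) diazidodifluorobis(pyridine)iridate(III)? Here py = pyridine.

Cation [Ta…]: ligand charges -4, Ta(V) ⇒ ion charge 1+.
Anion [Ir…]: ligand charges -4, Ir(III) ⇒ ion charge 1−.
One 1+ cation balances one 1− anion.

[TaI3(OH)(py)2][IrF2(N3)2(py)2]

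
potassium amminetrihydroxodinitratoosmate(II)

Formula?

Ligands: 3 hydroxo (OH, -1), 1 ammine (NH3, neutral), 2 nitrato (NO3, -1). Ligand charge sum = -5.
With Os in oxidation state +2, the complex ion is [Os...]^3−.
Charge balance with potassium (+1) requires 1 complex ion per 3 potassium.

K3[Os(NH3)(NO3)2(OH)3]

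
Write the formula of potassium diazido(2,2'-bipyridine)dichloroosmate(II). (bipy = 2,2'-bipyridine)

K2[Os(bipy)Cl2(N3)2]

Ligands: 1 2,2'-bipyridine (bipy, neutral), 2 chloro (Cl, -1), 2 azido (N3, -1). Ligand charge sum = -4.
With Os in oxidation state +2, the complex ion is [Os...]^2−.
Charge balance with potassium (+1) requires 1 complex ion per 2 potassium.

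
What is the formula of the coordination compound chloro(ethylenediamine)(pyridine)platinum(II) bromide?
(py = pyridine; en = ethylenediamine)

Ligands: 1 chloro (Cl, -1), 1 pyridine (py, neutral), 1 ethylenediamine (en, neutral). Ligand charge sum = -1.
Charge balance with bromide (-1) requires 1 complex ion per 1 bromide.

[PtCl(en)(py)]Br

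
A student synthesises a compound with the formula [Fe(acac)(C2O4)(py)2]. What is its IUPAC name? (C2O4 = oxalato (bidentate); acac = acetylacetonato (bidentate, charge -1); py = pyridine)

(acetylacetonato)oxalatobis(pyridine)iron(III)

There is no counter-ion, so the complex is neutral overall.
Ligand charges: 1×oxalato (-2 each), 1×acetylacetonato (-1 each), 2×pyridine (neutral); total -3. So Fe + (-3) = 0, giving Fe = +3.
Ligands are named alphabetically: acetylacetonato before oxalato before pyridine.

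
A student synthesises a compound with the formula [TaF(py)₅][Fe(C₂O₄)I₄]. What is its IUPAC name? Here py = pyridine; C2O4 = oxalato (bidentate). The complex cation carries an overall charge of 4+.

Both ions are complex: the cation is named first with the plain metal name, the anion second with the -ate form; each ion's ligands are alphabetised independently.
The complex cation is given as 4+; its ligand charges sum to -1, so Ta = +5.
A 1:1 salt means the anion carries the equal and opposite charge, 4−.
Anion: ligand charges sum to -6; for the ion to be 4−, Fe = +2.

fluoropentakis(pyridine)tantalum(V) tetraiodooxalatoferrate(II)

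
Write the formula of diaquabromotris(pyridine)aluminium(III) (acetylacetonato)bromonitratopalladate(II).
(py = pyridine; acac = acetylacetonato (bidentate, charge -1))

Cation [Al…]: ligand charges -1, Al(III) ⇒ ion charge 2+.
Anion [Pd…]: ligand charges -3, Pd(II) ⇒ ion charge 1−.
One 2+ cation requires 2 of the 1− anion.

[AlBr(H2O)2(py)3][Pd(acac)Br(NO3)]2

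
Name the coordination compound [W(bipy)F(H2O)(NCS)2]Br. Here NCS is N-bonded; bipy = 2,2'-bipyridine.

The 1 bromide counter-ion carries a total charge of -1, so each complex ion is 1+.
Ligand charges: 2×isothiocyanato (-1 each), 1×aqua (neutral), 1×fluoro (-1 each), 1×2,2'-bipyridine (neutral); total -3. So W + (-3) = 1+, giving W = +4.
Ligands are named alphabetically: aqua before bipyridine before fluoro before isothiocyanato.

aqua(2,2'-bipyridine)fluorodiisothiocyanatotungsten(IV) bromide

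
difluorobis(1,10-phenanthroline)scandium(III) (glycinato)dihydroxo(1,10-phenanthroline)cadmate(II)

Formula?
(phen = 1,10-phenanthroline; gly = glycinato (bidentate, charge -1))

Cation [Sc…]: ligand charges -2, Sc(III) ⇒ ion charge 1+.
Anion [Cd…]: ligand charges -3, Cd(II) ⇒ ion charge 1−.
One 1+ cation balances one 1− anion.

[ScF2(phen)2][Cd(gly)(OH)2(phen)]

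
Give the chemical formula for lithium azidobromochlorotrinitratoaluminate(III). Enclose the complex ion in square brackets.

Li3[AlBrCl(N3)(NO3)3]

Ligands: 3 nitrato (NO3, -1), 1 bromo (Br, -1), 1 azido (N3, -1), 1 chloro (Cl, -1). Ligand charge sum = -6.
Charge balance with lithium (+1) requires 1 complex ion per 3 lithium.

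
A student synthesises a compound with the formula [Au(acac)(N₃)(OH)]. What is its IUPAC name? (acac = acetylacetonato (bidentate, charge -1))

There is no counter-ion, so the complex is neutral overall.
Ligand charges: 1×acetylacetonato (-1 each), 1×azido (-1 each), 1×hydroxo (-1 each); total -3. So Au + (-3) = 0, giving Au = +3.
Ligands are named alphabetically: acetylacetonato before azido before hydroxo.

(acetylacetonato)azidohydroxogold(III)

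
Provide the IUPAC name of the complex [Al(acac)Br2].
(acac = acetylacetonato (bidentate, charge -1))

There is no counter-ion, so the complex is neutral overall.
Ligand charges: 1×acetylacetonato (-1 each), 2×bromo (-1 each); total -3. So Al + (-3) = 0, giving Al = +3.
Ligands are named alphabetically: acetylacetonato before bromo.

(acetylacetonato)dibromoaluminium(III)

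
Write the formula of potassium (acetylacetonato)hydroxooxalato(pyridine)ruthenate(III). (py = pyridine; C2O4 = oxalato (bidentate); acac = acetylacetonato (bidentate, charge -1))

K[Ru(acac)(C2O4)(OH)(py)]

Ligands: 1 pyridine (py, neutral), 1 oxalato (C2O4, -2), 1 acetylacetonato (acac, -1), 1 hydroxo (OH, -1). Ligand charge sum = -4.
Charge balance with potassium (+1) requires 1 complex ion per 1 potassium.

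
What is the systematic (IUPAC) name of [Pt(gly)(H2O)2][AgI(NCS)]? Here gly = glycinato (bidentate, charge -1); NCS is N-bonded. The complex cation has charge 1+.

Both ions are complex: the cation is named first with the plain metal name, the anion second with the -ate form; each ion's ligands are alphabetised independently.
The complex cation is given as 1+; its ligand charges sum to -1, so Pt = +2.
A 1:1 salt means the anion carries the equal and opposite charge, 1−.
Anion: ligand charges sum to -2; for the ion to be 1−, Ag = +1.

diaqua(glycinato)platinum(II) iodoisothiocyanatoargentate(I)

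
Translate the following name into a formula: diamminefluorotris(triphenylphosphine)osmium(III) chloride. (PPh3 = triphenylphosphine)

[OsF(NH3)2(PPh3)3]Cl2

Ligands: 3 triphenylphosphine (PPh3, neutral), 2 ammine (NH3, neutral), 1 fluoro (F, -1). Ligand charge sum = -1.
Charge balance with chloride (-1) requires 1 complex ion per 2 chloride.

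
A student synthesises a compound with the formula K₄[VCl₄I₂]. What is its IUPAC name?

potassium tetrachlorodiiodovanadate(II)

The 4 potassium counter-ions carry a total charge of +4, so each complex ion is 4−.
Ligand charges: 4×chloro (-1 each), 2×iodo (-1 each); total -6. So V + (-6) = 4−, giving V = +2.
Ligands are named alphabetically: chloro before iodo.
The complex ion is anionic, so vanadium takes the -ate form vanadate(II).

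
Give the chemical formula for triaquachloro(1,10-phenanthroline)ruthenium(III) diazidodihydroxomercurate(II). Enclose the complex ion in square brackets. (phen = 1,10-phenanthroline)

[RuCl(H2O)3(phen)][Hg(N3)2(OH)2]

Cation [Ru…]: ligand charges -1, Ru(III) ⇒ ion charge 2+.
Anion [Hg…]: ligand charges -4, Hg(II) ⇒ ion charge 2−.
One 2+ cation balances one 2− anion.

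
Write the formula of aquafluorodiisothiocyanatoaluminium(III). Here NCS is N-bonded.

Ligands: 1 aqua (H2O, neutral), 2 isothiocyanato (NCS, -1), 1 fluoro (F, -1). Ligand charge sum = -3.
With Al in oxidation state +3, the complex ion is [Al...].

[AlF(H2O)(NCS)2]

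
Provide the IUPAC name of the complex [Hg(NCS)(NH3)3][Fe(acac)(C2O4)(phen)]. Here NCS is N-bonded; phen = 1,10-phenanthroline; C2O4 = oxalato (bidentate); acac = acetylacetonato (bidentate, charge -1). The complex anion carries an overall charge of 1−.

The complex anion is given as 1−; its ligand charges sum to -3, so Fe = +2.
A 1:1 salt means the cation carries the equal and opposite charge, 1+.
Cation: ligand charges sum to -1; for the ion to be 1+, Hg = +2.

triammineisothiocyanatomercury(II) (acetylacetonato)oxalato(1,10-phenanthroline)ferrate(II)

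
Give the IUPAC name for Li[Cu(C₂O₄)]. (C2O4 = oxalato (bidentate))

The 1 lithium counter-ion carries a total charge of +1, so each complex ion is 1−.
Ligand charges: 1×oxalato (-2 each); total -2. So Cu + (-2) = 1−, giving Cu = +1.
The complex ion is anionic, so copper takes the -ate form cuprate(I).

lithium oxalatocuprate(I)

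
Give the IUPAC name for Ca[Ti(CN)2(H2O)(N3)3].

The 1 calcium counter-ion carries a total charge of +2, so each complex ion is 2−.
Ligand charges: 1×aqua (neutral), 2×cyano (-1 each), 3×azido (-1 each); total -5. So Ti + (-5) = 2−, giving Ti = +3.
The complex ion is anionic, so titanium takes the -ate form titanate(III).

calcium aquatriazidodicyanotitanate(III)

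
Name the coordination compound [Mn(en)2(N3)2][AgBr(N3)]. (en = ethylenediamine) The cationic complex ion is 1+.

diazidobis(ethylenediamine)manganese(III) azidobromoargentate(I)

The complex cation is given as 1+; its ligand charges sum to -2, so Mn = +3.
A 1:1 salt means the anion carries the equal and opposite charge, 1−.
Anion: ligand charges sum to -2; for the ion to be 1−, Ag = +1.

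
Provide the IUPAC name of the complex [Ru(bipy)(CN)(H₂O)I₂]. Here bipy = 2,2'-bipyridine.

There is no counter-ion, so the complex is neutral overall.
Ligand charges: 1×cyano (-1 each), 1×aqua (neutral), 2×iodo (-1 each), 1×2,2'-bipyridine (neutral); total -3. So Ru + (-3) = 0, giving Ru = +3.
Ligands are named alphabetically: aqua before bipyridine before cyano before iodo.

aqua(2,2'-bipyridine)cyanodiiodoruthenium(III)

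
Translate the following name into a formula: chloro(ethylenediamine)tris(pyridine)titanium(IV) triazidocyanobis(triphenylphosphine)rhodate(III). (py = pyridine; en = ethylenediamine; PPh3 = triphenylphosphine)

Cation [Ti…]: ligand charges -1, Ti(IV) ⇒ ion charge 3+.
Anion [Rh…]: ligand charges -4, Rh(III) ⇒ ion charge 1−.
One 3+ cation requires 3 of the 1− anion.

[TiCl(en)(py)3][Rh(CN)(N3)3(PPh3)2]3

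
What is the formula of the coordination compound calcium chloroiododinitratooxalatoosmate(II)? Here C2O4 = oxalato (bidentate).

Ca2[Os(C2O4)ClI(NO3)2]

Ligands: 1 iodo (I, -1), 1 oxalato (C2O4, -2), 1 chloro (Cl, -1), 2 nitrato (NO3, -1). Ligand charge sum = -6.
With Os in oxidation state +2, the complex ion is [Os...]^4−.
Charge balance with calcium (+2) requires 1 complex ion per 2 calcium.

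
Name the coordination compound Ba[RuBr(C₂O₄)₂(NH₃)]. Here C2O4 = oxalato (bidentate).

barium amminebromodioxalatoruthenate(III)

The 1 barium counter-ion carries a total charge of +2, so each complex ion is 2−.
Ligand charges: 1×ammine (neutral), 1×bromo (-1 each), 2×oxalato (-2 each); total -5. So Ru + (-5) = 2−, giving Ru = +3.
Ligands are named alphabetically: ammine before bromo before oxalato.
The complex ion is anionic, so ruthenium takes the -ate form ruthenate(III).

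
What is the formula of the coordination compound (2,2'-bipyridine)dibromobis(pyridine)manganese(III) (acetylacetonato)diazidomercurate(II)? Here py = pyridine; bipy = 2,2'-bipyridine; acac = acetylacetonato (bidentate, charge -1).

[Mn(bipy)Br2(py)2][Hg(acac)(N3)2]

Cation [Mn…]: ligand charges -2, Mn(III) ⇒ ion charge 1+.
Anion [Hg…]: ligand charges -3, Hg(II) ⇒ ion charge 1−.
One 1+ cation balances one 1− anion.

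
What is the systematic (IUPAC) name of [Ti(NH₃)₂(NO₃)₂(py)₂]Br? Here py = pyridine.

The 1 bromide counter-ion carries a total charge of -1, so each complex ion is 1+.
Ligand charges: 2×pyridine (neutral), 2×nitrato (-1 each), 2×ammine (neutral); total -2. So Ti + (-2) = 1+, giving Ti = +3.
Ligands are named alphabetically: ammine before nitrato before pyridine.

diamminedinitratobis(pyridine)titanium(III) bromide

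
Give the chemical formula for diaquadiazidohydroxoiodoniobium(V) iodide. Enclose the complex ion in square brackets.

Ligands: 1 hydroxo (OH, -1), 2 aqua (H2O, neutral), 1 iodo (I, -1), 2 azido (N3, -1). Ligand charge sum = -4.
With Nb in oxidation state +5, the complex ion is [Nb...]^1+.
Charge balance with iodide (-1) requires 1 complex ion per 1 iodide.

[Nb(H2O)2I(N3)2(OH)]I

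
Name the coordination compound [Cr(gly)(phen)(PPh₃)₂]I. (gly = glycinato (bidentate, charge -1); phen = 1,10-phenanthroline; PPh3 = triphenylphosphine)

The 1 iodide counter-ion carries a total charge of -1, so each complex ion is 1+.
Ligand charges: 1×glycinato (-1 each), 1×1,10-phenanthroline (neutral), 2×triphenylphosphine (neutral); total -1. So Cr + (-1) = 1+, giving Cr = +2.
Ligands are named alphabetically: glycinato before phenanthroline before triphenylphosphine.

(glycinato)(1,10-phenanthroline)bis(triphenylphosphine)chromium(II) iodide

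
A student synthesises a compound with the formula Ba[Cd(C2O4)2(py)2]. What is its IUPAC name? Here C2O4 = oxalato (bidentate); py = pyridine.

The 1 barium counter-ion carries a total charge of +2, so each complex ion is 2−.
Ligand charges: 2×oxalato (-2 each), 2×pyridine (neutral); total -4. So Cd + (-4) = 2−, giving Cd = +2.
Ligands are named alphabetically: oxalato before pyridine.
The complex ion is anionic, so cadmium takes the -ate form cadmate(II).

barium dioxalatobis(pyridine)cadmate(II)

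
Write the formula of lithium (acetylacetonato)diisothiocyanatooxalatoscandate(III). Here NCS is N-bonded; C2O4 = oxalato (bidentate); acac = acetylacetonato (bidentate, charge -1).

Li2[Sc(acac)(C2O4)(NCS)2]

Ligands: 2 isothiocyanato (NCS, -1), 1 oxalato (C2O4, -2), 1 acetylacetonato (acac, -1). Ligand charge sum = -5.
Charge balance with lithium (+1) requires 1 complex ion per 2 lithium.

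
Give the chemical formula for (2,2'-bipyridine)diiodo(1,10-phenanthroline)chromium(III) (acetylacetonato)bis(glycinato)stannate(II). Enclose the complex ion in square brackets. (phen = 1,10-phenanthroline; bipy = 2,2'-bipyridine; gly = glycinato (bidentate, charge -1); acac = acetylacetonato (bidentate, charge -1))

[Cr(bipy)I2(phen)][Sn(acac)(gly)2]

Cation [Cr…]: ligand charges -2, Cr(III) ⇒ ion charge 1+.
Anion [Sn…]: ligand charges -3, Sn(II) ⇒ ion charge 1−.
One 1+ cation balances one 1− anion.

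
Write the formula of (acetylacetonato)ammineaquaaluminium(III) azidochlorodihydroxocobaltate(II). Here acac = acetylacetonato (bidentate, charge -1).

Cation [Al…]: ligand charges -1, Al(III) ⇒ ion charge 2+.
Anion [Co…]: ligand charges -4, Co(II) ⇒ ion charge 2−.
One 2+ cation balances one 2− anion.

[Al(acac)(H2O)(NH3)][CoCl(N3)(OH)2]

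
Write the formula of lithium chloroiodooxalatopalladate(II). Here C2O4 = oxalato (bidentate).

Ligands: 1 iodo (I, -1), 1 oxalato (C2O4, -2), 1 chloro (Cl, -1). Ligand charge sum = -4.
With Pd in oxidation state +2, the complex ion is [Pd...]^2−.
Charge balance with lithium (+1) requires 1 complex ion per 2 lithium.

Li2[Pd(C2O4)ClI]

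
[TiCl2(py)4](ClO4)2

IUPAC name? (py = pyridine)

The 2 perchlorate counter-ions carry a total charge of -2, so each complex ion is 2+.
Ligand charges: 2×chloro (-1 each), 4×pyridine (neutral); total -2. So Ti + (-2) = 2+, giving Ti = +4.
Ligands are named alphabetically: chloro before pyridine.

dichlorotetrakis(pyridine)titanium(IV) perchlorate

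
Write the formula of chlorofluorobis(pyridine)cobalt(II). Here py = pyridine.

[CoClF(py)2]

Ligands: 2 pyridine (py, neutral), 1 chloro (Cl, -1), 1 fluoro (F, -1). Ligand charge sum = -2.
With Co in oxidation state +2, the complex ion is [Co...].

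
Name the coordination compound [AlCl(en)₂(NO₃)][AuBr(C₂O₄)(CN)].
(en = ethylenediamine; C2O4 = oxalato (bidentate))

Both ions are complex: the cation is named first with the plain metal name, the anion second with the -ate form; each ion's ligands are alphabetised independently.
Aluminium is always +3 in its complexes; the cation's ligand charges sum to -2, so the complex cation is 1+.
A 1:1 salt means the anion carries the equal and opposite charge, 1−.
Anion: ligand charges sum to -4; for the ion to be 1−, Au = +3.

chlorobis(ethylenediamine)nitratoaluminium(III) bromocyanooxalatoaurate(III)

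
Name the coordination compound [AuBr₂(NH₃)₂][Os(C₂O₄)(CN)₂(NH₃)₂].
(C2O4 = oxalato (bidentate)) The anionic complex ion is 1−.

diamminedibromogold(III) diamminedicyanooxalatoosmate(III)

The complex anion is given as 1−; its ligand charges sum to -4, so Os = +3.
A 1:1 salt means the cation carries the equal and opposite charge, 1+.
Cation: ligand charges sum to -2; for the ion to be 1+, Au = +3.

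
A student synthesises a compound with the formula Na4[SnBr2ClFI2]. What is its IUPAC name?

sodium dibromochlorofluorodiiodostannate(II)

The 4 sodium counter-ions carry a total charge of +4, so each complex ion is 4−.
Ligand charges: 2×iodo (-1 each), 1×fluoro (-1 each), 2×bromo (-1 each), 1×chloro (-1 each); total -6. So Sn + (-6) = 4−, giving Sn = +2.
The complex ion is anionic, so tin takes the -ate form stannate(II).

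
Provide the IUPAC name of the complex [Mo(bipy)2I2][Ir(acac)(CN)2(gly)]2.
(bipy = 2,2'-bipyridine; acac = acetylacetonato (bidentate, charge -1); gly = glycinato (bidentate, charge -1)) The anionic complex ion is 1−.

bis(2,2'-bipyridine)diiodomolybdenum(IV) (acetylacetonato)dicyano(glycinato)iridate(III)

Both ions are complex: the cation is named first with the plain metal name, the anion second with the -ate form; each ion's ligands are alphabetised independently.
The complex anion is given as 1−; its ligand charges sum to -4, so Ir = +3.
With 2 anions per cation, the cation must be 2×1 = 2+.
Cation: ligand charges sum to -2; for the ion to be 2+, Mo = +4.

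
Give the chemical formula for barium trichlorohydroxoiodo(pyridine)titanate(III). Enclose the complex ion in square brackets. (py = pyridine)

Ba[TiCl3I(OH)(py)]

Ligands: 1 iodo (I, -1), 1 pyridine (py, neutral), 1 hydroxo (OH, -1), 3 chloro (Cl, -1). Ligand charge sum = -5.
Charge balance with barium (+2) requires 1 complex ion per 1 barium.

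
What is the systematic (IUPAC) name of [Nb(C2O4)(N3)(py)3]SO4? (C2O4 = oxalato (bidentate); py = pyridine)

The 1 sulfate counter-ion carries a total charge of -2, so each complex ion is 2+.
Ligand charges: 1×oxalato (-2 each), 3×pyridine (neutral), 1×azido (-1 each); total -3. So Nb + (-3) = 2+, giving Nb = +5.
Ligands are named alphabetically: azido before oxalato before pyridine.

azidooxalatotris(pyridine)niobium(V) sulfate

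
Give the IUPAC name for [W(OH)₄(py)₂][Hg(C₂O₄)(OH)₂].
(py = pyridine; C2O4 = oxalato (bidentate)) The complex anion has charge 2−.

The complex anion is given as 2−; its ligand charges sum to -4, so Hg = +2.
A 1:1 salt means the cation carries the equal and opposite charge, 2+.
Cation: ligand charges sum to -4; for the ion to be 2+, W = +6.

tetrahydroxobis(pyridine)tungsten(VI) dihydroxooxalatomercurate(II)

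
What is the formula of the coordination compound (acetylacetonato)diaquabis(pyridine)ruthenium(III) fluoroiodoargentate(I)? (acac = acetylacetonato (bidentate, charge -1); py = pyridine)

[Ru(acac)(H2O)2(py)2][AgFI]2

Cation [Ru…]: ligand charges -1, Ru(III) ⇒ ion charge 2+.
Anion [Ag…]: ligand charges -2, Ag(I) ⇒ ion charge 1−.
One 2+ cation requires 2 of the 1− anion.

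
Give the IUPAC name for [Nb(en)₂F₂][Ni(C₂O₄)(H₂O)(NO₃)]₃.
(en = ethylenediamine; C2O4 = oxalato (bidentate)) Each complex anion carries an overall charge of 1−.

Both ions are complex: the cation is named first with the plain metal name, the anion second with the -ate form; each ion's ligands are alphabetised independently.
The complex anion is given as 1−; its ligand charges sum to -3, so Ni = +2.
With 3 anions per cation, the cation must be 3×1 = 3+.
Cation: ligand charges sum to -2; for the ion to be 3+, Nb = +5.

bis(ethylenediamine)difluoroniobium(V) aquanitratooxalatonickelate(II)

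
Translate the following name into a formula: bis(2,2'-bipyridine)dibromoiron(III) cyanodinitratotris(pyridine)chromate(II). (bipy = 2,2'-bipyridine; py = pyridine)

Cation [Fe…]: ligand charges -2, Fe(III) ⇒ ion charge 1+.
Anion [Cr…]: ligand charges -3, Cr(II) ⇒ ion charge 1−.
One 1+ cation balances one 1− anion.

[Fe(bipy)2Br2][Cr(CN)(NO3)2(py)3]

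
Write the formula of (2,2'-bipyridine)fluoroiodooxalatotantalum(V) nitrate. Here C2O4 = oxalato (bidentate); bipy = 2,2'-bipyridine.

[Ta(bipy)(C2O4)FI]NO3

Ligands: 1 oxalato (C2O4, -2), 1 2,2'-bipyridine (bipy, neutral), 1 iodo (I, -1), 1 fluoro (F, -1). Ligand charge sum = -4.
With Ta in oxidation state +5, the complex ion is [Ta...]^1+.
Charge balance with nitrate (-1) requires 1 complex ion per 1 nitrate.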